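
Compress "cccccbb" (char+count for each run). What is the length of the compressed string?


Input: cccccbb
Runs:
  'c' x 5 => "c5"
  'b' x 2 => "b2"
Compressed: "c5b2"
Compressed length: 4

4


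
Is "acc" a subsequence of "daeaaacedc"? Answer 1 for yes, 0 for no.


Check if "acc" is a subsequence of "daeaaacedc"
Greedy scan:
  Position 0 ('d'): no match needed
  Position 1 ('a'): matches sub[0] = 'a'
  Position 2 ('e'): no match needed
  Position 3 ('a'): no match needed
  Position 4 ('a'): no match needed
  Position 5 ('a'): no match needed
  Position 6 ('c'): matches sub[1] = 'c'
  Position 7 ('e'): no match needed
  Position 8 ('d'): no match needed
  Position 9 ('c'): matches sub[2] = 'c'
All 3 characters matched => is a subsequence

1


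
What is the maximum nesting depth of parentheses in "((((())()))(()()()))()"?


Input: "((((())()))(()()()))()"
Tracking depth:
  Position 0 '(': depth becomes 1
  Position 1 '(': depth becomes 2
  Position 2 '(': depth becomes 3
  Position 3 '(': depth becomes 4
  Position 4 '(': depth becomes 5
  Position 5 ')': depth becomes 4
  Position 6 ')': depth becomes 3
  Position 7 '(': depth becomes 4
  Position 8 ')': depth becomes 3
  Position 9 ')': depth becomes 2
  Position 10 ')': depth becomes 1
  Position 11 '(': depth becomes 2
  Position 12 '(': depth becomes 3
  Position 13 ')': depth becomes 2
  Position 14 '(': depth becomes 3
  Position 15 ')': depth becomes 2
  Position 16 '(': depth becomes 3
  Position 17 ')': depth becomes 2
  Position 18 ')': depth becomes 1
  Position 19 ')': depth becomes 0
  Position 20 '(': depth becomes 1
  Position 21 ')': depth becomes 0
Maximum depth reached: 5

5


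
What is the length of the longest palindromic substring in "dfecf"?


Input: "dfecf"
Checking substrings for palindromes:
  No multi-char palindromic substrings found
Longest palindromic substring: "d" with length 1

1


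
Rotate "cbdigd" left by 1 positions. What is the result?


Input: "cbdigd", rotate left by 1
First 1 characters: "c"
Remaining characters: "bdigd"
Concatenate remaining + first: "bdigd" + "c" = "bdigdc"

bdigdc


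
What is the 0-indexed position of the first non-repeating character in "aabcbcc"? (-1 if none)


Input: aabcbcc
Character frequencies:
  'a': 2
  'b': 2
  'c': 3
Scanning left to right for freq == 1:
  Position 0 ('a'): freq=2, skip
  Position 1 ('a'): freq=2, skip
  Position 2 ('b'): freq=2, skip
  Position 3 ('c'): freq=3, skip
  Position 4 ('b'): freq=2, skip
  Position 5 ('c'): freq=3, skip
  Position 6 ('c'): freq=3, skip
  No unique character found => answer = -1

-1


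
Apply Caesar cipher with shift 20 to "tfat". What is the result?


Caesar cipher: shift "tfat" by 20
  't' (pos 19) + 20 = pos 13 = 'n'
  'f' (pos 5) + 20 = pos 25 = 'z'
  'a' (pos 0) + 20 = pos 20 = 'u'
  't' (pos 19) + 20 = pos 13 = 'n'
Result: nzun

nzun


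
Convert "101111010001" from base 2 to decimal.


Input: "101111010001" in base 2
Positional expansion:
  Digit '1' (value 1) x 2^11 = 2048
  Digit '0' (value 0) x 2^10 = 0
  Digit '1' (value 1) x 2^9 = 512
  Digit '1' (value 1) x 2^8 = 256
  Digit '1' (value 1) x 2^7 = 128
  Digit '1' (value 1) x 2^6 = 64
  Digit '0' (value 0) x 2^5 = 0
  Digit '1' (value 1) x 2^4 = 16
  Digit '0' (value 0) x 2^3 = 0
  Digit '0' (value 0) x 2^2 = 0
  Digit '0' (value 0) x 2^1 = 0
  Digit '1' (value 1) x 2^0 = 1
Sum = 3025

3025


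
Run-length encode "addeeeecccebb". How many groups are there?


Input: addeeeecccebb
Scanning for consecutive runs:
  Group 1: 'a' x 1 (positions 0-0)
  Group 2: 'd' x 2 (positions 1-2)
  Group 3: 'e' x 4 (positions 3-6)
  Group 4: 'c' x 3 (positions 7-9)
  Group 5: 'e' x 1 (positions 10-10)
  Group 6: 'b' x 2 (positions 11-12)
Total groups: 6

6


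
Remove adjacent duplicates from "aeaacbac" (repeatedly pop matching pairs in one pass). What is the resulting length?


Input: aeaacbac
Stack-based adjacent duplicate removal:
  Read 'a': push. Stack: a
  Read 'e': push. Stack: ae
  Read 'a': push. Stack: aea
  Read 'a': matches stack top 'a' => pop. Stack: ae
  Read 'c': push. Stack: aec
  Read 'b': push. Stack: aecb
  Read 'a': push. Stack: aecba
  Read 'c': push. Stack: aecbac
Final stack: "aecbac" (length 6)

6


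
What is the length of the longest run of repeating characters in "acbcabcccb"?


Input: "acbcabcccb"
Scanning for longest run:
  Position 1 ('c'): new char, reset run to 1
  Position 2 ('b'): new char, reset run to 1
  Position 3 ('c'): new char, reset run to 1
  Position 4 ('a'): new char, reset run to 1
  Position 5 ('b'): new char, reset run to 1
  Position 6 ('c'): new char, reset run to 1
  Position 7 ('c'): continues run of 'c', length=2
  Position 8 ('c'): continues run of 'c', length=3
  Position 9 ('b'): new char, reset run to 1
Longest run: 'c' with length 3

3


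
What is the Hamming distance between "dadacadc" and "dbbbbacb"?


Comparing "dadacadc" and "dbbbbacb" position by position:
  Position 0: 'd' vs 'd' => same
  Position 1: 'a' vs 'b' => differ
  Position 2: 'd' vs 'b' => differ
  Position 3: 'a' vs 'b' => differ
  Position 4: 'c' vs 'b' => differ
  Position 5: 'a' vs 'a' => same
  Position 6: 'd' vs 'c' => differ
  Position 7: 'c' vs 'b' => differ
Total differences (Hamming distance): 6

6


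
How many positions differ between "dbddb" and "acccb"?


Comparing "dbddb" and "acccb" position by position:
  Position 0: 'd' vs 'a' => DIFFER
  Position 1: 'b' vs 'c' => DIFFER
  Position 2: 'd' vs 'c' => DIFFER
  Position 3: 'd' vs 'c' => DIFFER
  Position 4: 'b' vs 'b' => same
Positions that differ: 4

4


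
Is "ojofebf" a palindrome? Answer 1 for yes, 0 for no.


Input: ojofebf
Reversed: fbefojo
  Compare pos 0 ('o') with pos 6 ('f'): MISMATCH
  Compare pos 1 ('j') with pos 5 ('b'): MISMATCH
  Compare pos 2 ('o') with pos 4 ('e'): MISMATCH
Result: not a palindrome

0


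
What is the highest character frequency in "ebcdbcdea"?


Input: ebcdbcdea
Character counts:
  'a': 1
  'b': 2
  'c': 2
  'd': 2
  'e': 2
Maximum frequency: 2

2


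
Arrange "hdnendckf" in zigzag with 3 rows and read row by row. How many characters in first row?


Zigzag "hdnendckf" into 3 rows:
Placing characters:
  'h' => row 0
  'd' => row 1
  'n' => row 2
  'e' => row 1
  'n' => row 0
  'd' => row 1
  'c' => row 2
  'k' => row 1
  'f' => row 0
Rows:
  Row 0: "hnf"
  Row 1: "dedk"
  Row 2: "nc"
First row length: 3

3


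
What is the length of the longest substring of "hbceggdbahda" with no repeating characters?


Input: "hbceggdbahda"
Sliding window (track last position of each char):
  Position 0 ('h'): window [0,0] length 1 -- new best
  Position 1 ('b'): window [0,1] length 2 -- new best
  Position 2 ('c'): window [0,2] length 3 -- new best
  Position 3 ('e'): window [0,3] length 4 -- new best
  Position 4 ('g'): window [0,4] length 5 -- new best
  Position 5 ('g'): repeat (last at 4), move window start to 5
  Position 5 ('g'): window [5,5] length 1
  Position 6 ('d'): window [5,6] length 2
  Position 7 ('b'): window [5,7] length 3
  Position 8 ('a'): window [5,8] length 4
  Position 9 ('h'): window [5,9] length 5
  Position 10 ('d'): repeat (last at 6), move window start to 7
  Position 10 ('d'): window [7,10] length 4
  Position 11 ('a'): repeat (last at 8), move window start to 9
  Position 11 ('a'): window [9,11] length 3
Longest substring with no repeats: "hbceg" with length 5

5


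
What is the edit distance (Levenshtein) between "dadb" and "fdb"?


Computing edit distance: "dadb" -> "fdb"
DP table:
           f    d    b
      0    1    2    3
  d   1    1    1    2
  a   2    2    2    2
  d   3    3    2    3
  b   4    4    3    2
Edit distance = dp[4][3] = 2

2


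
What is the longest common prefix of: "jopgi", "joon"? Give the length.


Words: jopgi, joon
  Position 0: all 'j' => match
  Position 1: all 'o' => match
  Position 2: ('p', 'o') => mismatch, stop
LCP = "jo" (length 2)

2


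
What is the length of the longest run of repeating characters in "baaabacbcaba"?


Input: "baaabacbcaba"
Scanning for longest run:
  Position 1 ('a'): new char, reset run to 1
  Position 2 ('a'): continues run of 'a', length=2
  Position 3 ('a'): continues run of 'a', length=3
  Position 4 ('b'): new char, reset run to 1
  Position 5 ('a'): new char, reset run to 1
  Position 6 ('c'): new char, reset run to 1
  Position 7 ('b'): new char, reset run to 1
  Position 8 ('c'): new char, reset run to 1
  Position 9 ('a'): new char, reset run to 1
  Position 10 ('b'): new char, reset run to 1
  Position 11 ('a'): new char, reset run to 1
Longest run: 'a' with length 3

3


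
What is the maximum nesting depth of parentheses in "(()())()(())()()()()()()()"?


Input: "(()())()(())()()()()()()()"
Tracking depth:
  Position 0 '(': depth becomes 1
  Position 1 '(': depth becomes 2
  Position 2 ')': depth becomes 1
  Position 3 '(': depth becomes 2
  Position 4 ')': depth becomes 1
  Position 5 ')': depth becomes 0
  Position 6 '(': depth becomes 1
  Position 7 ')': depth becomes 0
  Position 8 '(': depth becomes 1
  Position 9 '(': depth becomes 2
  Position 10 ')': depth becomes 1
  Position 11 ')': depth becomes 0
  Position 12 '(': depth becomes 1
  Position 13 ')': depth becomes 0
  Position 14 '(': depth becomes 1
  Position 15 ')': depth becomes 0
  Position 16 '(': depth becomes 1
  Position 17 ')': depth becomes 0
  Position 18 '(': depth becomes 1
  Position 19 ')': depth becomes 0
  Position 20 '(': depth becomes 1
  Position 21 ')': depth becomes 0
  Position 22 '(': depth becomes 1
  Position 23 ')': depth becomes 0
  Position 24 '(': depth becomes 1
  Position 25 ')': depth becomes 0
Maximum depth reached: 2

2


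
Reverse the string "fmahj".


Input: fmahj
Reading characters right to left:
  Position 4: 'j'
  Position 3: 'h'
  Position 2: 'a'
  Position 1: 'm'
  Position 0: 'f'
Reversed: jhamf

jhamf


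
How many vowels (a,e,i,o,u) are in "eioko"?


Input: eioko
Checking each character:
  'e' at position 0: vowel (running total: 1)
  'i' at position 1: vowel (running total: 2)
  'o' at position 2: vowel (running total: 3)
  'k' at position 3: consonant
  'o' at position 4: vowel (running total: 4)
Total vowels: 4

4


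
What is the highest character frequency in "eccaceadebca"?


Input: eccaceadebca
Character counts:
  'a': 3
  'b': 1
  'c': 4
  'd': 1
  'e': 3
Maximum frequency: 4

4


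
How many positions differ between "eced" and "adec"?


Comparing "eced" and "adec" position by position:
  Position 0: 'e' vs 'a' => DIFFER
  Position 1: 'c' vs 'd' => DIFFER
  Position 2: 'e' vs 'e' => same
  Position 3: 'd' vs 'c' => DIFFER
Positions that differ: 3

3


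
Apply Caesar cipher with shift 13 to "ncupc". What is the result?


Caesar cipher: shift "ncupc" by 13
  'n' (pos 13) + 13 = pos 0 = 'a'
  'c' (pos 2) + 13 = pos 15 = 'p'
  'u' (pos 20) + 13 = pos 7 = 'h'
  'p' (pos 15) + 13 = pos 2 = 'c'
  'c' (pos 2) + 13 = pos 15 = 'p'
Result: aphcp

aphcp


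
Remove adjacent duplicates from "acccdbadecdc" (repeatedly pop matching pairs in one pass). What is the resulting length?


Input: acccdbadecdc
Stack-based adjacent duplicate removal:
  Read 'a': push. Stack: a
  Read 'c': push. Stack: ac
  Read 'c': matches stack top 'c' => pop. Stack: a
  Read 'c': push. Stack: ac
  Read 'd': push. Stack: acd
  Read 'b': push. Stack: acdb
  Read 'a': push. Stack: acdba
  Read 'd': push. Stack: acdbad
  Read 'e': push. Stack: acdbade
  Read 'c': push. Stack: acdbadec
  Read 'd': push. Stack: acdbadecd
  Read 'c': push. Stack: acdbadecdc
Final stack: "acdbadecdc" (length 10)

10


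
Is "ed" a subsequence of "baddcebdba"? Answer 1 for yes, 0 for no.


Check if "ed" is a subsequence of "baddcebdba"
Greedy scan:
  Position 0 ('b'): no match needed
  Position 1 ('a'): no match needed
  Position 2 ('d'): no match needed
  Position 3 ('d'): no match needed
  Position 4 ('c'): no match needed
  Position 5 ('e'): matches sub[0] = 'e'
  Position 6 ('b'): no match needed
  Position 7 ('d'): matches sub[1] = 'd'
  Position 8 ('b'): no match needed
  Position 9 ('a'): no match needed
All 2 characters matched => is a subsequence

1


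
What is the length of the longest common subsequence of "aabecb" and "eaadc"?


LCS of "aabecb" and "eaadc"
DP table:
           e    a    a    d    c
      0    0    0    0    0    0
  a   0    0    1    1    1    1
  a   0    0    1    2    2    2
  b   0    0    1    2    2    2
  e   0    1    1    2    2    2
  c   0    1    1    2    2    3
  b   0    1    1    2    2    3
LCS length = dp[6][5] = 3

3


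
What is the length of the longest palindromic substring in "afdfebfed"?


Input: "afdfebfed"
Checking substrings for palindromes:
  [1:4] "fdf" (len 3) => palindrome
Longest palindromic substring: "fdf" with length 3

3


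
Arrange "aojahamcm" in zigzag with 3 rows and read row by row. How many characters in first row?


Zigzag "aojahamcm" into 3 rows:
Placing characters:
  'a' => row 0
  'o' => row 1
  'j' => row 2
  'a' => row 1
  'h' => row 0
  'a' => row 1
  'm' => row 2
  'c' => row 1
  'm' => row 0
Rows:
  Row 0: "ahm"
  Row 1: "oaac"
  Row 2: "jm"
First row length: 3

3


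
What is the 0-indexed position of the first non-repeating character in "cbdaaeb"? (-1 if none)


Input: cbdaaeb
Character frequencies:
  'a': 2
  'b': 2
  'c': 1
  'd': 1
  'e': 1
Scanning left to right for freq == 1:
  Position 0 ('c'): unique! => answer = 0

0


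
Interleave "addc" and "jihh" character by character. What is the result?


Interleaving "addc" and "jihh":
  Position 0: 'a' from first, 'j' from second => "aj"
  Position 1: 'd' from first, 'i' from second => "di"
  Position 2: 'd' from first, 'h' from second => "dh"
  Position 3: 'c' from first, 'h' from second => "ch"
Result: ajdidhch

ajdidhch


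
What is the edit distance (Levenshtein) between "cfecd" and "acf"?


Computing edit distance: "cfecd" -> "acf"
DP table:
           a    c    f
      0    1    2    3
  c   1    1    1    2
  f   2    2    2    1
  e   3    3    3    2
  c   4    4    3    3
  d   5    5    4    4
Edit distance = dp[5][3] = 4

4


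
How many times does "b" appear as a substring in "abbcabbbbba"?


Searching for "b" in "abbcabbbbba"
Scanning each position:
  Position 0: "a" => no
  Position 1: "b" => MATCH
  Position 2: "b" => MATCH
  Position 3: "c" => no
  Position 4: "a" => no
  Position 5: "b" => MATCH
  Position 6: "b" => MATCH
  Position 7: "b" => MATCH
  Position 8: "b" => MATCH
  Position 9: "b" => MATCH
  Position 10: "a" => no
Total occurrences: 7

7


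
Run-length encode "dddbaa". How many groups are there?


Input: dddbaa
Scanning for consecutive runs:
  Group 1: 'd' x 3 (positions 0-2)
  Group 2: 'b' x 1 (positions 3-3)
  Group 3: 'a' x 2 (positions 4-5)
Total groups: 3

3


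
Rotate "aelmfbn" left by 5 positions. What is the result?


Input: "aelmfbn", rotate left by 5
First 5 characters: "aelmf"
Remaining characters: "bn"
Concatenate remaining + first: "bn" + "aelmf" = "bnaelmf"

bnaelmf


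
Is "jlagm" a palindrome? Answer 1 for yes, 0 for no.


Input: jlagm
Reversed: mgalj
  Compare pos 0 ('j') with pos 4 ('m'): MISMATCH
  Compare pos 1 ('l') with pos 3 ('g'): MISMATCH
Result: not a palindrome

0


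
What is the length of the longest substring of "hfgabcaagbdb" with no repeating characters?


Input: "hfgabcaagbdb"
Sliding window (track last position of each char):
  Position 0 ('h'): window [0,0] length 1 -- new best
  Position 1 ('f'): window [0,1] length 2 -- new best
  Position 2 ('g'): window [0,2] length 3 -- new best
  Position 3 ('a'): window [0,3] length 4 -- new best
  Position 4 ('b'): window [0,4] length 5 -- new best
  Position 5 ('c'): window [0,5] length 6 -- new best
  Position 6 ('a'): repeat (last at 3), move window start to 4
  Position 6 ('a'): window [4,6] length 3
  Position 7 ('a'): repeat (last at 6), move window start to 7
  Position 7 ('a'): window [7,7] length 1
  Position 8 ('g'): window [7,8] length 2
  Position 9 ('b'): window [7,9] length 3
  Position 10 ('d'): window [7,10] length 4
  Position 11 ('b'): repeat (last at 9), move window start to 10
  Position 11 ('b'): window [10,11] length 2
Longest substring with no repeats: "hfgabc" with length 6

6


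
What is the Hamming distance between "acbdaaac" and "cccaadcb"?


Comparing "acbdaaac" and "cccaadcb" position by position:
  Position 0: 'a' vs 'c' => differ
  Position 1: 'c' vs 'c' => same
  Position 2: 'b' vs 'c' => differ
  Position 3: 'd' vs 'a' => differ
  Position 4: 'a' vs 'a' => same
  Position 5: 'a' vs 'd' => differ
  Position 6: 'a' vs 'c' => differ
  Position 7: 'c' vs 'b' => differ
Total differences (Hamming distance): 6

6


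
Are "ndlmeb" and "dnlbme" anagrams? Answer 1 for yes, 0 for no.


Strings: "ndlmeb", "dnlbme"
Sorted first:  bdelmn
Sorted second: bdelmn
Sorted forms match => anagrams

1


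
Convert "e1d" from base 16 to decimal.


Input: "e1d" in base 16
Positional expansion:
  Digit 'e' (value 14) x 16^2 = 3584
  Digit '1' (value 1) x 16^1 = 16
  Digit 'd' (value 13) x 16^0 = 13
Sum = 3613

3613


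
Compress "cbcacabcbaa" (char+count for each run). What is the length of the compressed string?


Input: cbcacabcbaa
Runs:
  'c' x 1 => "c1"
  'b' x 1 => "b1"
  'c' x 1 => "c1"
  'a' x 1 => "a1"
  'c' x 1 => "c1"
  'a' x 1 => "a1"
  'b' x 1 => "b1"
  'c' x 1 => "c1"
  'b' x 1 => "b1"
  'a' x 2 => "a2"
Compressed: "c1b1c1a1c1a1b1c1b1a2"
Compressed length: 20

20


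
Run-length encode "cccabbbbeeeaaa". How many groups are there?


Input: cccabbbbeeeaaa
Scanning for consecutive runs:
  Group 1: 'c' x 3 (positions 0-2)
  Group 2: 'a' x 1 (positions 3-3)
  Group 3: 'b' x 4 (positions 4-7)
  Group 4: 'e' x 3 (positions 8-10)
  Group 5: 'a' x 3 (positions 11-13)
Total groups: 5

5


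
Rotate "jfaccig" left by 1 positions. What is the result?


Input: "jfaccig", rotate left by 1
First 1 characters: "j"
Remaining characters: "faccig"
Concatenate remaining + first: "faccig" + "j" = "faccigj"

faccigj


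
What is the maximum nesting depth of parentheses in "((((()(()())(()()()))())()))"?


Input: "((((()(()())(()()()))())()))"
Tracking depth:
  Position 0 '(': depth becomes 1
  Position 1 '(': depth becomes 2
  Position 2 '(': depth becomes 3
  Position 3 '(': depth becomes 4
  Position 4 '(': depth becomes 5
  Position 5 ')': depth becomes 4
  Position 6 '(': depth becomes 5
  Position 7 '(': depth becomes 6
  Position 8 ')': depth becomes 5
  Position 9 '(': depth becomes 6
  Position 10 ')': depth becomes 5
  Position 11 ')': depth becomes 4
  Position 12 '(': depth becomes 5
  Position 13 '(': depth becomes 6
  Position 14 ')': depth becomes 5
  Position 15 '(': depth becomes 6
  Position 16 ')': depth becomes 5
  Position 17 '(': depth becomes 6
  Position 18 ')': depth becomes 5
  Position 19 ')': depth becomes 4
  Position 20 ')': depth becomes 3
  Position 21 '(': depth becomes 4
  Position 22 ')': depth becomes 3
  Position 23 ')': depth becomes 2
  Position 24 '(': depth becomes 3
  Position 25 ')': depth becomes 2
  Position 26 ')': depth becomes 1
  Position 27 ')': depth becomes 0
Maximum depth reached: 6

6


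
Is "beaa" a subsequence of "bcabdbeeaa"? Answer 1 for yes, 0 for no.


Check if "beaa" is a subsequence of "bcabdbeeaa"
Greedy scan:
  Position 0 ('b'): matches sub[0] = 'b'
  Position 1 ('c'): no match needed
  Position 2 ('a'): no match needed
  Position 3 ('b'): no match needed
  Position 4 ('d'): no match needed
  Position 5 ('b'): no match needed
  Position 6 ('e'): matches sub[1] = 'e'
  Position 7 ('e'): no match needed
  Position 8 ('a'): matches sub[2] = 'a'
  Position 9 ('a'): matches sub[3] = 'a'
All 4 characters matched => is a subsequence

1


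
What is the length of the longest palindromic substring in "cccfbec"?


Input: "cccfbec"
Checking substrings for palindromes:
  [0:3] "ccc" (len 3) => palindrome
  [0:2] "cc" (len 2) => palindrome
  [1:3] "cc" (len 2) => palindrome
Longest palindromic substring: "ccc" with length 3

3


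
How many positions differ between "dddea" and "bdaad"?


Comparing "dddea" and "bdaad" position by position:
  Position 0: 'd' vs 'b' => DIFFER
  Position 1: 'd' vs 'd' => same
  Position 2: 'd' vs 'a' => DIFFER
  Position 3: 'e' vs 'a' => DIFFER
  Position 4: 'a' vs 'd' => DIFFER
Positions that differ: 4

4


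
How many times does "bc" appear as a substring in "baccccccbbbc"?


Searching for "bc" in "baccccccbbbc"
Scanning each position:
  Position 0: "ba" => no
  Position 1: "ac" => no
  Position 2: "cc" => no
  Position 3: "cc" => no
  Position 4: "cc" => no
  Position 5: "cc" => no
  Position 6: "cc" => no
  Position 7: "cb" => no
  Position 8: "bb" => no
  Position 9: "bb" => no
  Position 10: "bc" => MATCH
Total occurrences: 1

1


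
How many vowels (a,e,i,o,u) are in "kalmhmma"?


Input: kalmhmma
Checking each character:
  'k' at position 0: consonant
  'a' at position 1: vowel (running total: 1)
  'l' at position 2: consonant
  'm' at position 3: consonant
  'h' at position 4: consonant
  'm' at position 5: consonant
  'm' at position 6: consonant
  'a' at position 7: vowel (running total: 2)
Total vowels: 2

2


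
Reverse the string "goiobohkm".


Input: goiobohkm
Reading characters right to left:
  Position 8: 'm'
  Position 7: 'k'
  Position 6: 'h'
  Position 5: 'o'
  Position 4: 'b'
  Position 3: 'o'
  Position 2: 'i'
  Position 1: 'o'
  Position 0: 'g'
Reversed: mkhoboiog

mkhoboiog


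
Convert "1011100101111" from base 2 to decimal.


Input: "1011100101111" in base 2
Positional expansion:
  Digit '1' (value 1) x 2^12 = 4096
  Digit '0' (value 0) x 2^11 = 0
  Digit '1' (value 1) x 2^10 = 1024
  Digit '1' (value 1) x 2^9 = 512
  Digit '1' (value 1) x 2^8 = 256
  Digit '0' (value 0) x 2^7 = 0
  Digit '0' (value 0) x 2^6 = 0
  Digit '1' (value 1) x 2^5 = 32
  Digit '0' (value 0) x 2^4 = 0
  Digit '1' (value 1) x 2^3 = 8
  Digit '1' (value 1) x 2^2 = 4
  Digit '1' (value 1) x 2^1 = 2
  Digit '1' (value 1) x 2^0 = 1
Sum = 5935

5935


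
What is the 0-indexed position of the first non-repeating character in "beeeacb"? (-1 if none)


Input: beeeacb
Character frequencies:
  'a': 1
  'b': 2
  'c': 1
  'e': 3
Scanning left to right for freq == 1:
  Position 0 ('b'): freq=2, skip
  Position 1 ('e'): freq=3, skip
  Position 2 ('e'): freq=3, skip
  Position 3 ('e'): freq=3, skip
  Position 4 ('a'): unique! => answer = 4

4


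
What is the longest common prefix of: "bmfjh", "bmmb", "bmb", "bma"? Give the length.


Words: bmfjh, bmmb, bmb, bma
  Position 0: all 'b' => match
  Position 1: all 'm' => match
  Position 2: ('f', 'm', 'b', 'a') => mismatch, stop
LCP = "bm" (length 2)

2


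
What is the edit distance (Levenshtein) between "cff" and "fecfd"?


Computing edit distance: "cff" -> "fecfd"
DP table:
           f    e    c    f    d
      0    1    2    3    4    5
  c   1    1    2    2    3    4
  f   2    1    2    3    2    3
  f   3    2    2    3    3    3
Edit distance = dp[3][5] = 3

3


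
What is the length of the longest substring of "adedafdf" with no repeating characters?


Input: "adedafdf"
Sliding window (track last position of each char):
  Position 0 ('a'): window [0,0] length 1 -- new best
  Position 1 ('d'): window [0,1] length 2 -- new best
  Position 2 ('e'): window [0,2] length 3 -- new best
  Position 3 ('d'): repeat (last at 1), move window start to 2
  Position 3 ('d'): window [2,3] length 2
  Position 4 ('a'): window [2,4] length 3
  Position 5 ('f'): window [2,5] length 4 -- new best
  Position 6 ('d'): repeat (last at 3), move window start to 4
  Position 6 ('d'): window [4,6] length 3
  Position 7 ('f'): repeat (last at 5), move window start to 6
  Position 7 ('f'): window [6,7] length 2
Longest substring with no repeats: "edaf" with length 4

4


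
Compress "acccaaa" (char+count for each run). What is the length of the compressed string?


Input: acccaaa
Runs:
  'a' x 1 => "a1"
  'c' x 3 => "c3"
  'a' x 3 => "a3"
Compressed: "a1c3a3"
Compressed length: 6

6


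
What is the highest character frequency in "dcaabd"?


Input: dcaabd
Character counts:
  'a': 2
  'b': 1
  'c': 1
  'd': 2
Maximum frequency: 2

2


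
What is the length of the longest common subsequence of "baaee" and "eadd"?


LCS of "baaee" and "eadd"
DP table:
           e    a    d    d
      0    0    0    0    0
  b   0    0    0    0    0
  a   0    0    1    1    1
  a   0    0    1    1    1
  e   0    1    1    1    1
  e   0    1    1    1    1
LCS length = dp[5][4] = 1

1


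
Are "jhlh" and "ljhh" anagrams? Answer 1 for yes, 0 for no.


Strings: "jhlh", "ljhh"
Sorted first:  hhjl
Sorted second: hhjl
Sorted forms match => anagrams

1


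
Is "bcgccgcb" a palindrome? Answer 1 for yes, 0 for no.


Input: bcgccgcb
Reversed: bcgccgcb
  Compare pos 0 ('b') with pos 7 ('b'): match
  Compare pos 1 ('c') with pos 6 ('c'): match
  Compare pos 2 ('g') with pos 5 ('g'): match
  Compare pos 3 ('c') with pos 4 ('c'): match
Result: palindrome

1


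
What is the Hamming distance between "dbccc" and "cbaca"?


Comparing "dbccc" and "cbaca" position by position:
  Position 0: 'd' vs 'c' => differ
  Position 1: 'b' vs 'b' => same
  Position 2: 'c' vs 'a' => differ
  Position 3: 'c' vs 'c' => same
  Position 4: 'c' vs 'a' => differ
Total differences (Hamming distance): 3

3


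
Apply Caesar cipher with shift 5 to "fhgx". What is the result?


Caesar cipher: shift "fhgx" by 5
  'f' (pos 5) + 5 = pos 10 = 'k'
  'h' (pos 7) + 5 = pos 12 = 'm'
  'g' (pos 6) + 5 = pos 11 = 'l'
  'x' (pos 23) + 5 = pos 2 = 'c'
Result: kmlc

kmlc


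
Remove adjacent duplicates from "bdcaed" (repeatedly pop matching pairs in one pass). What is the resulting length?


Input: bdcaed
Stack-based adjacent duplicate removal:
  Read 'b': push. Stack: b
  Read 'd': push. Stack: bd
  Read 'c': push. Stack: bdc
  Read 'a': push. Stack: bdca
  Read 'e': push. Stack: bdcae
  Read 'd': push. Stack: bdcaed
Final stack: "bdcaed" (length 6)

6


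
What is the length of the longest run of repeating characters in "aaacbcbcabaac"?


Input: "aaacbcbcabaac"
Scanning for longest run:
  Position 1 ('a'): continues run of 'a', length=2
  Position 2 ('a'): continues run of 'a', length=3
  Position 3 ('c'): new char, reset run to 1
  Position 4 ('b'): new char, reset run to 1
  Position 5 ('c'): new char, reset run to 1
  Position 6 ('b'): new char, reset run to 1
  Position 7 ('c'): new char, reset run to 1
  Position 8 ('a'): new char, reset run to 1
  Position 9 ('b'): new char, reset run to 1
  Position 10 ('a'): new char, reset run to 1
  Position 11 ('a'): continues run of 'a', length=2
  Position 12 ('c'): new char, reset run to 1
Longest run: 'a' with length 3

3


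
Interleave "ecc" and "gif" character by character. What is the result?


Interleaving "ecc" and "gif":
  Position 0: 'e' from first, 'g' from second => "eg"
  Position 1: 'c' from first, 'i' from second => "ci"
  Position 2: 'c' from first, 'f' from second => "cf"
Result: egcicf

egcicf


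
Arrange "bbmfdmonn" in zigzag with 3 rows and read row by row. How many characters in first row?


Zigzag "bbmfdmonn" into 3 rows:
Placing characters:
  'b' => row 0
  'b' => row 1
  'm' => row 2
  'f' => row 1
  'd' => row 0
  'm' => row 1
  'o' => row 2
  'n' => row 1
  'n' => row 0
Rows:
  Row 0: "bdn"
  Row 1: "bfmn"
  Row 2: "mo"
First row length: 3

3


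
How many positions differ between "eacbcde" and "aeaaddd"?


Comparing "eacbcde" and "aeaaddd" position by position:
  Position 0: 'e' vs 'a' => DIFFER
  Position 1: 'a' vs 'e' => DIFFER
  Position 2: 'c' vs 'a' => DIFFER
  Position 3: 'b' vs 'a' => DIFFER
  Position 4: 'c' vs 'd' => DIFFER
  Position 5: 'd' vs 'd' => same
  Position 6: 'e' vs 'd' => DIFFER
Positions that differ: 6

6


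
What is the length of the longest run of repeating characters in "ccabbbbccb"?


Input: "ccabbbbccb"
Scanning for longest run:
  Position 1 ('c'): continues run of 'c', length=2
  Position 2 ('a'): new char, reset run to 1
  Position 3 ('b'): new char, reset run to 1
  Position 4 ('b'): continues run of 'b', length=2
  Position 5 ('b'): continues run of 'b', length=3
  Position 6 ('b'): continues run of 'b', length=4
  Position 7 ('c'): new char, reset run to 1
  Position 8 ('c'): continues run of 'c', length=2
  Position 9 ('b'): new char, reset run to 1
Longest run: 'b' with length 4

4


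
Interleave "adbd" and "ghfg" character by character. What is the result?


Interleaving "adbd" and "ghfg":
  Position 0: 'a' from first, 'g' from second => "ag"
  Position 1: 'd' from first, 'h' from second => "dh"
  Position 2: 'b' from first, 'f' from second => "bf"
  Position 3: 'd' from first, 'g' from second => "dg"
Result: agdhbfdg

agdhbfdg


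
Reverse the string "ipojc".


Input: ipojc
Reading characters right to left:
  Position 4: 'c'
  Position 3: 'j'
  Position 2: 'o'
  Position 1: 'p'
  Position 0: 'i'
Reversed: cjopi

cjopi


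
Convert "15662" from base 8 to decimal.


Input: "15662" in base 8
Positional expansion:
  Digit '1' (value 1) x 8^4 = 4096
  Digit '5' (value 5) x 8^3 = 2560
  Digit '6' (value 6) x 8^2 = 384
  Digit '6' (value 6) x 8^1 = 48
  Digit '2' (value 2) x 8^0 = 2
Sum = 7090

7090


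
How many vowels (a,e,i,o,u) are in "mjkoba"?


Input: mjkoba
Checking each character:
  'm' at position 0: consonant
  'j' at position 1: consonant
  'k' at position 2: consonant
  'o' at position 3: vowel (running total: 1)
  'b' at position 4: consonant
  'a' at position 5: vowel (running total: 2)
Total vowels: 2

2


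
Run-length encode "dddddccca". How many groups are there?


Input: dddddccca
Scanning for consecutive runs:
  Group 1: 'd' x 5 (positions 0-4)
  Group 2: 'c' x 3 (positions 5-7)
  Group 3: 'a' x 1 (positions 8-8)
Total groups: 3

3


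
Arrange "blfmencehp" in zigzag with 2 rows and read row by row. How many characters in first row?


Zigzag "blfmencehp" into 2 rows:
Placing characters:
  'b' => row 0
  'l' => row 1
  'f' => row 0
  'm' => row 1
  'e' => row 0
  'n' => row 1
  'c' => row 0
  'e' => row 1
  'h' => row 0
  'p' => row 1
Rows:
  Row 0: "bfech"
  Row 1: "lmnep"
First row length: 5

5


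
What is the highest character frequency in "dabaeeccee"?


Input: dabaeeccee
Character counts:
  'a': 2
  'b': 1
  'c': 2
  'd': 1
  'e': 4
Maximum frequency: 4

4


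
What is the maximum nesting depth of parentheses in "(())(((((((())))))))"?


Input: "(())(((((((())))))))"
Tracking depth:
  Position 0 '(': depth becomes 1
  Position 1 '(': depth becomes 2
  Position 2 ')': depth becomes 1
  Position 3 ')': depth becomes 0
  Position 4 '(': depth becomes 1
  Position 5 '(': depth becomes 2
  Position 6 '(': depth becomes 3
  Position 7 '(': depth becomes 4
  Position 8 '(': depth becomes 5
  Position 9 '(': depth becomes 6
  Position 10 '(': depth becomes 7
  Position 11 '(': depth becomes 8
  Position 12 ')': depth becomes 7
  Position 13 ')': depth becomes 6
  Position 14 ')': depth becomes 5
  Position 15 ')': depth becomes 4
  Position 16 ')': depth becomes 3
  Position 17 ')': depth becomes 2
  Position 18 ')': depth becomes 1
  Position 19 ')': depth becomes 0
Maximum depth reached: 8

8


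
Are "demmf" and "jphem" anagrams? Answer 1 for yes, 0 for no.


Strings: "demmf", "jphem"
Sorted first:  defmm
Sorted second: ehjmp
Differ at position 0: 'd' vs 'e' => not anagrams

0


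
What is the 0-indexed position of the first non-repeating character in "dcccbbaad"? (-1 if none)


Input: dcccbbaad
Character frequencies:
  'a': 2
  'b': 2
  'c': 3
  'd': 2
Scanning left to right for freq == 1:
  Position 0 ('d'): freq=2, skip
  Position 1 ('c'): freq=3, skip
  Position 2 ('c'): freq=3, skip
  Position 3 ('c'): freq=3, skip
  Position 4 ('b'): freq=2, skip
  Position 5 ('b'): freq=2, skip
  Position 6 ('a'): freq=2, skip
  Position 7 ('a'): freq=2, skip
  Position 8 ('d'): freq=2, skip
  No unique character found => answer = -1

-1


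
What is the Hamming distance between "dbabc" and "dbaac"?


Comparing "dbabc" and "dbaac" position by position:
  Position 0: 'd' vs 'd' => same
  Position 1: 'b' vs 'b' => same
  Position 2: 'a' vs 'a' => same
  Position 3: 'b' vs 'a' => differ
  Position 4: 'c' vs 'c' => same
Total differences (Hamming distance): 1

1


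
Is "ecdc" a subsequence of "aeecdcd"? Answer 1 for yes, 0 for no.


Check if "ecdc" is a subsequence of "aeecdcd"
Greedy scan:
  Position 0 ('a'): no match needed
  Position 1 ('e'): matches sub[0] = 'e'
  Position 2 ('e'): no match needed
  Position 3 ('c'): matches sub[1] = 'c'
  Position 4 ('d'): matches sub[2] = 'd'
  Position 5 ('c'): matches sub[3] = 'c'
  Position 6 ('d'): no match needed
All 4 characters matched => is a subsequence

1


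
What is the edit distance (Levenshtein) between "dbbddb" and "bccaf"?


Computing edit distance: "dbbddb" -> "bccaf"
DP table:
           b    c    c    a    f
      0    1    2    3    4    5
  d   1    1    2    3    4    5
  b   2    1    2    3    4    5
  b   3    2    2    3    4    5
  d   4    3    3    3    4    5
  d   5    4    4    4    4    5
  b   6    5    5    5    5    5
Edit distance = dp[6][5] = 5

5


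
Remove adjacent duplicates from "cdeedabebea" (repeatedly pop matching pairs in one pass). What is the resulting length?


Input: cdeedabebea
Stack-based adjacent duplicate removal:
  Read 'c': push. Stack: c
  Read 'd': push. Stack: cd
  Read 'e': push. Stack: cde
  Read 'e': matches stack top 'e' => pop. Stack: cd
  Read 'd': matches stack top 'd' => pop. Stack: c
  Read 'a': push. Stack: ca
  Read 'b': push. Stack: cab
  Read 'e': push. Stack: cabe
  Read 'b': push. Stack: cabeb
  Read 'e': push. Stack: cabebe
  Read 'a': push. Stack: cabebea
Final stack: "cabebea" (length 7)

7


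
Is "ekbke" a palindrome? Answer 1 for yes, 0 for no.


Input: ekbke
Reversed: ekbke
  Compare pos 0 ('e') with pos 4 ('e'): match
  Compare pos 1 ('k') with pos 3 ('k'): match
Result: palindrome

1


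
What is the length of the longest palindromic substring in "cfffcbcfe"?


Input: "cfffcbcfe"
Checking substrings for palindromes:
  [0:5] "cfffc" (len 5) => palindrome
  [3:8] "fcbcf" (len 5) => palindrome
  [1:4] "fff" (len 3) => palindrome
  [4:7] "cbc" (len 3) => palindrome
  [1:3] "ff" (len 2) => palindrome
  [2:4] "ff" (len 2) => palindrome
Longest palindromic substring: "cfffc" with length 5

5


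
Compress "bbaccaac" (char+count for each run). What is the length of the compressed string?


Input: bbaccaac
Runs:
  'b' x 2 => "b2"
  'a' x 1 => "a1"
  'c' x 2 => "c2"
  'a' x 2 => "a2"
  'c' x 1 => "c1"
Compressed: "b2a1c2a2c1"
Compressed length: 10

10


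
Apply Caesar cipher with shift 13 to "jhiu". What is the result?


Caesar cipher: shift "jhiu" by 13
  'j' (pos 9) + 13 = pos 22 = 'w'
  'h' (pos 7) + 13 = pos 20 = 'u'
  'i' (pos 8) + 13 = pos 21 = 'v'
  'u' (pos 20) + 13 = pos 7 = 'h'
Result: wuvh

wuvh


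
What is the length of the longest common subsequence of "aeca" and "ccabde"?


LCS of "aeca" and "ccabde"
DP table:
           c    c    a    b    d    e
      0    0    0    0    0    0    0
  a   0    0    0    1    1    1    1
  e   0    0    0    1    1    1    2
  c   0    1    1    1    1    1    2
  a   0    1    1    2    2    2    2
LCS length = dp[4][6] = 2

2


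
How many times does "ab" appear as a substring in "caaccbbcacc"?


Searching for "ab" in "caaccbbcacc"
Scanning each position:
  Position 0: "ca" => no
  Position 1: "aa" => no
  Position 2: "ac" => no
  Position 3: "cc" => no
  Position 4: "cb" => no
  Position 5: "bb" => no
  Position 6: "bc" => no
  Position 7: "ca" => no
  Position 8: "ac" => no
  Position 9: "cc" => no
Total occurrences: 0

0


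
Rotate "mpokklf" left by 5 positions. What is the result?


Input: "mpokklf", rotate left by 5
First 5 characters: "mpokk"
Remaining characters: "lf"
Concatenate remaining + first: "lf" + "mpokk" = "lfmpokk"

lfmpokk


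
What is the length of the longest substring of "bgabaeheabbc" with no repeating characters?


Input: "bgabaeheabbc"
Sliding window (track last position of each char):
  Position 0 ('b'): window [0,0] length 1 -- new best
  Position 1 ('g'): window [0,1] length 2 -- new best
  Position 2 ('a'): window [0,2] length 3 -- new best
  Position 3 ('b'): repeat (last at 0), move window start to 1
  Position 3 ('b'): window [1,3] length 3
  Position 4 ('a'): repeat (last at 2), move window start to 3
  Position 4 ('a'): window [3,4] length 2
  Position 5 ('e'): window [3,5] length 3
  Position 6 ('h'): window [3,6] length 4 -- new best
  Position 7 ('e'): repeat (last at 5), move window start to 6
  Position 7 ('e'): window [6,7] length 2
  Position 8 ('a'): window [6,8] length 3
  Position 9 ('b'): window [6,9] length 4
  Position 10 ('b'): repeat (last at 9), move window start to 10
  Position 10 ('b'): window [10,10] length 1
  Position 11 ('c'): window [10,11] length 2
Longest substring with no repeats: "baeh" with length 4

4


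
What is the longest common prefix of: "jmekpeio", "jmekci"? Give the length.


Words: jmekpeio, jmekci
  Position 0: all 'j' => match
  Position 1: all 'm' => match
  Position 2: all 'e' => match
  Position 3: all 'k' => match
  Position 4: ('p', 'c') => mismatch, stop
LCP = "jmek" (length 4)

4


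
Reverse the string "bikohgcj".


Input: bikohgcj
Reading characters right to left:
  Position 7: 'j'
  Position 6: 'c'
  Position 5: 'g'
  Position 4: 'h'
  Position 3: 'o'
  Position 2: 'k'
  Position 1: 'i'
  Position 0: 'b'
Reversed: jcghokib

jcghokib


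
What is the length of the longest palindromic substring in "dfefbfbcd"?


Input: "dfefbfbcd"
Checking substrings for palindromes:
  [1:4] "fef" (len 3) => palindrome
  [3:6] "fbf" (len 3) => palindrome
  [4:7] "bfb" (len 3) => palindrome
Longest palindromic substring: "fef" with length 3

3


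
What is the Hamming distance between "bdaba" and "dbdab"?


Comparing "bdaba" and "dbdab" position by position:
  Position 0: 'b' vs 'd' => differ
  Position 1: 'd' vs 'b' => differ
  Position 2: 'a' vs 'd' => differ
  Position 3: 'b' vs 'a' => differ
  Position 4: 'a' vs 'b' => differ
Total differences (Hamming distance): 5

5


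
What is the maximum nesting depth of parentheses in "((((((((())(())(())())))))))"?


Input: "((((((((())(())(())())))))))"
Tracking depth:
  Position 0 '(': depth becomes 1
  Position 1 '(': depth becomes 2
  Position 2 '(': depth becomes 3
  Position 3 '(': depth becomes 4
  Position 4 '(': depth becomes 5
  Position 5 '(': depth becomes 6
  Position 6 '(': depth becomes 7
  Position 7 '(': depth becomes 8
  Position 8 '(': depth becomes 9
  Position 9 ')': depth becomes 8
  Position 10 ')': depth becomes 7
  Position 11 '(': depth becomes 8
  Position 12 '(': depth becomes 9
  Position 13 ')': depth becomes 8
  Position 14 ')': depth becomes 7
  Position 15 '(': depth becomes 8
  Position 16 '(': depth becomes 9
  Position 17 ')': depth becomes 8
  Position 18 ')': depth becomes 7
  Position 19 '(': depth becomes 8
  Position 20 ')': depth becomes 7
  Position 21 ')': depth becomes 6
  Position 22 ')': depth becomes 5
  Position 23 ')': depth becomes 4
  Position 24 ')': depth becomes 3
  Position 25 ')': depth becomes 2
  Position 26 ')': depth becomes 1
  Position 27 ')': depth becomes 0
Maximum depth reached: 9

9


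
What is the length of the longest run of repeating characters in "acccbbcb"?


Input: "acccbbcb"
Scanning for longest run:
  Position 1 ('c'): new char, reset run to 1
  Position 2 ('c'): continues run of 'c', length=2
  Position 3 ('c'): continues run of 'c', length=3
  Position 4 ('b'): new char, reset run to 1
  Position 5 ('b'): continues run of 'b', length=2
  Position 6 ('c'): new char, reset run to 1
  Position 7 ('b'): new char, reset run to 1
Longest run: 'c' with length 3

3


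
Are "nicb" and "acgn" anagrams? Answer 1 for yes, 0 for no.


Strings: "nicb", "acgn"
Sorted first:  bcin
Sorted second: acgn
Differ at position 0: 'b' vs 'a' => not anagrams

0
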